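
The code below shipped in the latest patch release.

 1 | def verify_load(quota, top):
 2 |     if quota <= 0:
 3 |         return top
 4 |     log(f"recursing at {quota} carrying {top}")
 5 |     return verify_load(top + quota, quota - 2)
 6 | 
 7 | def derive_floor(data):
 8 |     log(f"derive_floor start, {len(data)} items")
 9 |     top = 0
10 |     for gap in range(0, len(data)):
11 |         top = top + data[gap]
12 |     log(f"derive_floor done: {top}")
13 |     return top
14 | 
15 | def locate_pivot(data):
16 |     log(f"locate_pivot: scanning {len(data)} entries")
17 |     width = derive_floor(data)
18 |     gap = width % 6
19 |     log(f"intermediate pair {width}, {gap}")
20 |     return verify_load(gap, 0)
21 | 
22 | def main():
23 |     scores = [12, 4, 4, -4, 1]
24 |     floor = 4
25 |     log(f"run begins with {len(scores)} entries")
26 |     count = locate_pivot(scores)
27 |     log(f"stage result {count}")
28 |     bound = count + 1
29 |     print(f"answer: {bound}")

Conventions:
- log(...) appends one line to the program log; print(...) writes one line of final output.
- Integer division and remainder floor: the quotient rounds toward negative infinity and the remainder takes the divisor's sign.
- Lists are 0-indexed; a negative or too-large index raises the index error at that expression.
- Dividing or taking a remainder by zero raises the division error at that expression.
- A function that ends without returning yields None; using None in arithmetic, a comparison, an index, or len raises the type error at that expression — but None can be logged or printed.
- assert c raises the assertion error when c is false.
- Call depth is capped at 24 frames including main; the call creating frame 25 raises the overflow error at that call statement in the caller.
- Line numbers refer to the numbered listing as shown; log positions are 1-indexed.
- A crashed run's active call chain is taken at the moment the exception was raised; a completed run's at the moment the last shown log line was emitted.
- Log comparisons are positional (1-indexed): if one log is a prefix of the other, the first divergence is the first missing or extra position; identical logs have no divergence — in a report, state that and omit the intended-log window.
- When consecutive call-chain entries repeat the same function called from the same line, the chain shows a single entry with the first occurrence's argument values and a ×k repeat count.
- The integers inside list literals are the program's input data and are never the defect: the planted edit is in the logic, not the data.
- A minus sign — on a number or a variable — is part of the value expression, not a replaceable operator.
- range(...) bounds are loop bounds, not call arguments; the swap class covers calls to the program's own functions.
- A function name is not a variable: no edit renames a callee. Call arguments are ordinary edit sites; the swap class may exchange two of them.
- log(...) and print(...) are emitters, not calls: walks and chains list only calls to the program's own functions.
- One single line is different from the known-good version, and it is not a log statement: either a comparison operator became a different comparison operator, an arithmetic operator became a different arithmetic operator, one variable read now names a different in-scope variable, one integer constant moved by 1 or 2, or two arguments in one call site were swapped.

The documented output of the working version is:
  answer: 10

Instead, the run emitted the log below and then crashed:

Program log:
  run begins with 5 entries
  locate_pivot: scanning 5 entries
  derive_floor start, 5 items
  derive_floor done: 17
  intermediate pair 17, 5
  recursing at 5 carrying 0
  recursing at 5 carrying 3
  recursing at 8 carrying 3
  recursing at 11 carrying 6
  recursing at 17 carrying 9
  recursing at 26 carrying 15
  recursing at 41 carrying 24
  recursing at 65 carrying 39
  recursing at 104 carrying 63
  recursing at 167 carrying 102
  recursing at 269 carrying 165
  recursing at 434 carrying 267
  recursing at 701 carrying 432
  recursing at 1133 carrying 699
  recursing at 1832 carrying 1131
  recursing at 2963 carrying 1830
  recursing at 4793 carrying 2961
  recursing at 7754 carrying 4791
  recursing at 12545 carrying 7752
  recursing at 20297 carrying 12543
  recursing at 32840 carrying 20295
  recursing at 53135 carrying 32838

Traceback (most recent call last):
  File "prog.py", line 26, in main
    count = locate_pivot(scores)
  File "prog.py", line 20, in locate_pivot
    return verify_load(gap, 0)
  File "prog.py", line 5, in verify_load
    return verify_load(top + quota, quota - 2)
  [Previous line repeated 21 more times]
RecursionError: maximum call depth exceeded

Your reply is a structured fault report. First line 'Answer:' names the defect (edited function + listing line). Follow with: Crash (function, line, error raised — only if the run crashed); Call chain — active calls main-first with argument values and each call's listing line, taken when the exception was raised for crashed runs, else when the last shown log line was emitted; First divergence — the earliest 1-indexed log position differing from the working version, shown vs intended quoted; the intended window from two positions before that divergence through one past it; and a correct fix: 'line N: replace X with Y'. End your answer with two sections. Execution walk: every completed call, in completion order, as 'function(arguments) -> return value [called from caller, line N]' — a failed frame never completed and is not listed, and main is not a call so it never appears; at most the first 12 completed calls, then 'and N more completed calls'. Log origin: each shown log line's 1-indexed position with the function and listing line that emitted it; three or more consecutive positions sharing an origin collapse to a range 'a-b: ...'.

Answer: the defect is in verify_load at line 5.
Key observation: The log first diverges at position 7: the faulty run prints 'recursing at 5 carrying 3' where the working version prints 'recursing at 3 carrying 5'.
Crash: verify_load, line 5, RecursionError.
Call chain: main -> locate_pivot([12, 4, 4, -4, 1]) (called at line 26) -> verify_load(5, 0) (called at line 20) -> verify_load(5, 3) (called at line 5) ×21.
First divergence: position 7 — the shown line 'recursing at 5 carrying 3' should read 'recursing at 3 carrying 5'.
Intended log window:
  5: intermediate pair 17, 5
  6: recursing at 5 carrying 0
  7: recursing at 3 carrying 5
  8: recursing at 1 carrying 8
Execution walk:
  derive_floor([12, 4, 4, -4, 1]) -> 17  [called from locate_pivot, line 17]
Log origin:
  1 — main, line 25
  2 — locate_pivot, line 16
  3 — derive_floor, line 8
  4 — derive_floor, line 12
  5 — locate_pivot, line 19
  6-27 — verify_load, line 4
A correct fix: line 5: replace `verify_load(top + quota, quota - 2)` with `verify_load(quota - 2, top + quota)`.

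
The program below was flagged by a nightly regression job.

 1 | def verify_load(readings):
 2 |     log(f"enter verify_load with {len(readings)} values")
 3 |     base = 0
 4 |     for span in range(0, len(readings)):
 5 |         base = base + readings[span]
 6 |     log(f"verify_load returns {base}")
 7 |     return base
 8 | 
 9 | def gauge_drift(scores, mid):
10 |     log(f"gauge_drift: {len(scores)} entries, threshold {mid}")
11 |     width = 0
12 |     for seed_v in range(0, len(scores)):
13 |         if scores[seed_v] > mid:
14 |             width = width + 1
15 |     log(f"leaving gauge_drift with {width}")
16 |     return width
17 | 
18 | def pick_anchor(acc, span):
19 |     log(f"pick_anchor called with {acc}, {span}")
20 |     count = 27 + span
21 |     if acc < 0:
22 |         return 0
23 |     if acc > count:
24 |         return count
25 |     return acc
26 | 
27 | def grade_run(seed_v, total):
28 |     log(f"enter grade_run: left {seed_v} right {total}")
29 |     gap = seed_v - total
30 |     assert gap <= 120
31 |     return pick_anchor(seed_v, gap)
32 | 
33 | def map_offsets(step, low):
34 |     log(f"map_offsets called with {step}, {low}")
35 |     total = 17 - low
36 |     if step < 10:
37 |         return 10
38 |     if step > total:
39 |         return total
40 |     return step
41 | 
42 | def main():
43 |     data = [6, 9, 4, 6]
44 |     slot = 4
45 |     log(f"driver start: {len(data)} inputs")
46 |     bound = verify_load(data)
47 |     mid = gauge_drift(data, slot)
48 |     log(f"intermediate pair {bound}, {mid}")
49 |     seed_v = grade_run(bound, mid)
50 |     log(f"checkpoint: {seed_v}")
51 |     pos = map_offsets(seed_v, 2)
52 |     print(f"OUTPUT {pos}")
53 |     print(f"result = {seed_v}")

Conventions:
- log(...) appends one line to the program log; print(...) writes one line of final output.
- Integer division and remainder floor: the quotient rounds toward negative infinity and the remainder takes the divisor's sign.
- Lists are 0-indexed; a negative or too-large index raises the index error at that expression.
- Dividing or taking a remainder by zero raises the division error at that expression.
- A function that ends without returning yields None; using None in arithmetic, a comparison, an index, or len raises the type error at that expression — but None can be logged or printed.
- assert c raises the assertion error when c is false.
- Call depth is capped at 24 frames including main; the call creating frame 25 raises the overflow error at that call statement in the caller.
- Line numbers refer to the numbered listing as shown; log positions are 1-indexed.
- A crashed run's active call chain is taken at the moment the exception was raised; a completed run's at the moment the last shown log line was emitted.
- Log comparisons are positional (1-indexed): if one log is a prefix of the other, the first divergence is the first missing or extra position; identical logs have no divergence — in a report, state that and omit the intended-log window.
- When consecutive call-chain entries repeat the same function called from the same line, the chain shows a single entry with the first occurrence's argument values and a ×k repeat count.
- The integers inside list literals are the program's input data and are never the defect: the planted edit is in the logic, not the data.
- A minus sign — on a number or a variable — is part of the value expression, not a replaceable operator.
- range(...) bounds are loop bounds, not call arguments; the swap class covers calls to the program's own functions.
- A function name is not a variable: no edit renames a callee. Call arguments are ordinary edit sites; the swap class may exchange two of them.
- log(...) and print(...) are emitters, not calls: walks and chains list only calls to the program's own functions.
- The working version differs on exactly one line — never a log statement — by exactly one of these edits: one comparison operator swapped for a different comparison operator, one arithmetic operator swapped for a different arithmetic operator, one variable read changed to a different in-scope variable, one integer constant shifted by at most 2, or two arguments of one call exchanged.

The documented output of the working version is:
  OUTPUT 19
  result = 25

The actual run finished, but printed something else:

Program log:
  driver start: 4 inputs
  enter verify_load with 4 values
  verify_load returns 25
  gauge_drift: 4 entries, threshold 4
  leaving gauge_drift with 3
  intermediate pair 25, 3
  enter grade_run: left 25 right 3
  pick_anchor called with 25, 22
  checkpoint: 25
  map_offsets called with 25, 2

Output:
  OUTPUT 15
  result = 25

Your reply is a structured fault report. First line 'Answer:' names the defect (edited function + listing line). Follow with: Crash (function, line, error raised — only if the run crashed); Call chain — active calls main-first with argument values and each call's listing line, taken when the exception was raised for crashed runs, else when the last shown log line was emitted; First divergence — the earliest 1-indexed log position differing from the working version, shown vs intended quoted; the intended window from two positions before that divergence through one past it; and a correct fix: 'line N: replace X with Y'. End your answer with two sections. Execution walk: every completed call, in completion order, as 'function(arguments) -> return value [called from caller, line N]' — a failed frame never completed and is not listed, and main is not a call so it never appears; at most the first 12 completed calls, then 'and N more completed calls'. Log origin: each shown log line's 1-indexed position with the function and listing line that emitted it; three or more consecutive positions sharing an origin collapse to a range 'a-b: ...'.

Answer: the defect is in map_offsets at line 35.
The tell: The logs agree in full; only the final output differs.
Call chain: main -> map_offsets(25, 2) (called at line 51).
First divergence: none; the two logs match at every position.
Execution walk:
  verify_load([6, 9, 4, 6]) -> 25  [called from main, line 46]
  gauge_drift([6, 9, 4, 6], 4) -> 3  [called from main, line 47]
  pick_anchor(25, 22) -> 25  [called from grade_run, line 31]
  grade_run(25, 3) -> 25  [called from main, line 49]
  map_offsets(25, 2) -> 15  [called from main, line 51]
Log origins:
  1: emitted by main (line 45)
  2: emitted by verify_load (line 2)
  3: emitted by verify_load (line 6)
  4: emitted by gauge_drift (line 10)
  5: emitted by gauge_drift (line 15)
  6: emitted by main (line 48)
  7: emitted by grade_run (line 28)
  8: emitted by pick_anchor (line 19)
  9: emitted by main (line 50)
  10: emitted by map_offsets (line 34)
A correct fix: line 35: replace `-` with `+`.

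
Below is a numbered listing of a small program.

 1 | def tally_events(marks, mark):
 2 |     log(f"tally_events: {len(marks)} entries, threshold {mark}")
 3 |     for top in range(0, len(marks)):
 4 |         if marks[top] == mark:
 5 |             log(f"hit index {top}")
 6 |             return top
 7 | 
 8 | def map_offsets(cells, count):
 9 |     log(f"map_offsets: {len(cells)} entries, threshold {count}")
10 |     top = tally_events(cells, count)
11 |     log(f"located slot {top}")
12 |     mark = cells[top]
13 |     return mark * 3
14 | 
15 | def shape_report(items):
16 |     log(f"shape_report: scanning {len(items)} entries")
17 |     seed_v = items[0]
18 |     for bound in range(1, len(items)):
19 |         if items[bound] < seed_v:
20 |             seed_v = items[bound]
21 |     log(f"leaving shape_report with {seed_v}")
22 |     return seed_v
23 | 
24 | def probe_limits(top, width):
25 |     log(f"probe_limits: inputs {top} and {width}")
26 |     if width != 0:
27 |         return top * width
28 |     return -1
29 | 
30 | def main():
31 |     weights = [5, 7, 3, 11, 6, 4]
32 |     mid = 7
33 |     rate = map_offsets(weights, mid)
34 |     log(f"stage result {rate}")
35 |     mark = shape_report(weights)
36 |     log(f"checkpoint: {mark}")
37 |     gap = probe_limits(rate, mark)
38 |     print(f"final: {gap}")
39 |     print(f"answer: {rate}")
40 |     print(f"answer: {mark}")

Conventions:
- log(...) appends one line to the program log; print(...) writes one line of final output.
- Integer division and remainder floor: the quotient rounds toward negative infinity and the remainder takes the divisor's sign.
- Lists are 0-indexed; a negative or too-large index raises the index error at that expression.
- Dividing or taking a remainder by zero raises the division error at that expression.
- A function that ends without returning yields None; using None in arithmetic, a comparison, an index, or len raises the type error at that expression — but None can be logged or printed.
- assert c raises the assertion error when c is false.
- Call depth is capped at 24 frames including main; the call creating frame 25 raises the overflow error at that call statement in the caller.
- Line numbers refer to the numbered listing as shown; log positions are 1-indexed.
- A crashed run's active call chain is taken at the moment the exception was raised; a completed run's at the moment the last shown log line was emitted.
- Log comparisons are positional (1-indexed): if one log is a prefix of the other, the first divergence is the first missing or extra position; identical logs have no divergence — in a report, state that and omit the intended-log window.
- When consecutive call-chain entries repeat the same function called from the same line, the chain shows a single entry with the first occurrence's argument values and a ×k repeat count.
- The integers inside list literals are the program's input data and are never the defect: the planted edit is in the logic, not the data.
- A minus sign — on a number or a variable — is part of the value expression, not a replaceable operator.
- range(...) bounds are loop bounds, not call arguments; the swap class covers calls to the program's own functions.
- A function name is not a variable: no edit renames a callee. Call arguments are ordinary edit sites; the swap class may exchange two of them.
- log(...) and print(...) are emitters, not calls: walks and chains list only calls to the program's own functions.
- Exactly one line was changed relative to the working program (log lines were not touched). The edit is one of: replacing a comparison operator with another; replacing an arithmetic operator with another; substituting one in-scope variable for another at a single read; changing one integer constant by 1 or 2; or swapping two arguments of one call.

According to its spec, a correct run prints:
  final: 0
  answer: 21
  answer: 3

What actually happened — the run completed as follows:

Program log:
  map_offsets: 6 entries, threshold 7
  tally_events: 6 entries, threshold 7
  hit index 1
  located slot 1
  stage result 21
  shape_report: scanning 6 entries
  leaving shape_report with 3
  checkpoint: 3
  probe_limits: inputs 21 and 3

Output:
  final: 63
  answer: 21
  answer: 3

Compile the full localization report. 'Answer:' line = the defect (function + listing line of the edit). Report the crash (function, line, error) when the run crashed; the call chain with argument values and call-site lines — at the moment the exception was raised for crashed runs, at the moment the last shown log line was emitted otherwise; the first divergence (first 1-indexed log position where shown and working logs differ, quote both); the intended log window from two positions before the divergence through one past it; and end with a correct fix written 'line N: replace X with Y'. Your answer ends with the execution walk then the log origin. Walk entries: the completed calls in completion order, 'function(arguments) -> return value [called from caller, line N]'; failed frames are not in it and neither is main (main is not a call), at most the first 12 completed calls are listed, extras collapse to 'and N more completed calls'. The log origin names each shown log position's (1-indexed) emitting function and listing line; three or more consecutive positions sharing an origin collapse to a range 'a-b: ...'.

Answer: the defect is in probe_limits at line 27.
The tell: Log streams are identical — the defect surfaces only in the printed output.
Call chain: main -> probe_limits(21, 3) (called at line 37).
First divergence: there is none — every log position agrees.
Execution walk:
  tally_events([5, 7, 3, 11, 6, 4], 7) -> 1  [called from map_offsets, line 10]
  map_offsets([5, 7, 3, 11, 6, 4], 7) -> 21  [called from main, line 33]
  shape_report([5, 7, 3, 11, 6, 4]) -> 3  [called from main, line 35]
  probe_limits(21, 3) -> 63  [called from main, line 37]
Log origins:
  1: emitted by map_offsets (line 9)
  2: emitted by tally_events (line 2)
  3: emitted by tally_events (line 5)
  4: emitted by map_offsets (line 11)
  5: emitted by main (line 34)
  6: emitted by shape_report (line 16)
  7: emitted by shape_report (line 21)
  8: emitted by main (line 36)
  9: emitted by probe_limits (line 25)
A correct fix: line 27: replace `*` with `%`.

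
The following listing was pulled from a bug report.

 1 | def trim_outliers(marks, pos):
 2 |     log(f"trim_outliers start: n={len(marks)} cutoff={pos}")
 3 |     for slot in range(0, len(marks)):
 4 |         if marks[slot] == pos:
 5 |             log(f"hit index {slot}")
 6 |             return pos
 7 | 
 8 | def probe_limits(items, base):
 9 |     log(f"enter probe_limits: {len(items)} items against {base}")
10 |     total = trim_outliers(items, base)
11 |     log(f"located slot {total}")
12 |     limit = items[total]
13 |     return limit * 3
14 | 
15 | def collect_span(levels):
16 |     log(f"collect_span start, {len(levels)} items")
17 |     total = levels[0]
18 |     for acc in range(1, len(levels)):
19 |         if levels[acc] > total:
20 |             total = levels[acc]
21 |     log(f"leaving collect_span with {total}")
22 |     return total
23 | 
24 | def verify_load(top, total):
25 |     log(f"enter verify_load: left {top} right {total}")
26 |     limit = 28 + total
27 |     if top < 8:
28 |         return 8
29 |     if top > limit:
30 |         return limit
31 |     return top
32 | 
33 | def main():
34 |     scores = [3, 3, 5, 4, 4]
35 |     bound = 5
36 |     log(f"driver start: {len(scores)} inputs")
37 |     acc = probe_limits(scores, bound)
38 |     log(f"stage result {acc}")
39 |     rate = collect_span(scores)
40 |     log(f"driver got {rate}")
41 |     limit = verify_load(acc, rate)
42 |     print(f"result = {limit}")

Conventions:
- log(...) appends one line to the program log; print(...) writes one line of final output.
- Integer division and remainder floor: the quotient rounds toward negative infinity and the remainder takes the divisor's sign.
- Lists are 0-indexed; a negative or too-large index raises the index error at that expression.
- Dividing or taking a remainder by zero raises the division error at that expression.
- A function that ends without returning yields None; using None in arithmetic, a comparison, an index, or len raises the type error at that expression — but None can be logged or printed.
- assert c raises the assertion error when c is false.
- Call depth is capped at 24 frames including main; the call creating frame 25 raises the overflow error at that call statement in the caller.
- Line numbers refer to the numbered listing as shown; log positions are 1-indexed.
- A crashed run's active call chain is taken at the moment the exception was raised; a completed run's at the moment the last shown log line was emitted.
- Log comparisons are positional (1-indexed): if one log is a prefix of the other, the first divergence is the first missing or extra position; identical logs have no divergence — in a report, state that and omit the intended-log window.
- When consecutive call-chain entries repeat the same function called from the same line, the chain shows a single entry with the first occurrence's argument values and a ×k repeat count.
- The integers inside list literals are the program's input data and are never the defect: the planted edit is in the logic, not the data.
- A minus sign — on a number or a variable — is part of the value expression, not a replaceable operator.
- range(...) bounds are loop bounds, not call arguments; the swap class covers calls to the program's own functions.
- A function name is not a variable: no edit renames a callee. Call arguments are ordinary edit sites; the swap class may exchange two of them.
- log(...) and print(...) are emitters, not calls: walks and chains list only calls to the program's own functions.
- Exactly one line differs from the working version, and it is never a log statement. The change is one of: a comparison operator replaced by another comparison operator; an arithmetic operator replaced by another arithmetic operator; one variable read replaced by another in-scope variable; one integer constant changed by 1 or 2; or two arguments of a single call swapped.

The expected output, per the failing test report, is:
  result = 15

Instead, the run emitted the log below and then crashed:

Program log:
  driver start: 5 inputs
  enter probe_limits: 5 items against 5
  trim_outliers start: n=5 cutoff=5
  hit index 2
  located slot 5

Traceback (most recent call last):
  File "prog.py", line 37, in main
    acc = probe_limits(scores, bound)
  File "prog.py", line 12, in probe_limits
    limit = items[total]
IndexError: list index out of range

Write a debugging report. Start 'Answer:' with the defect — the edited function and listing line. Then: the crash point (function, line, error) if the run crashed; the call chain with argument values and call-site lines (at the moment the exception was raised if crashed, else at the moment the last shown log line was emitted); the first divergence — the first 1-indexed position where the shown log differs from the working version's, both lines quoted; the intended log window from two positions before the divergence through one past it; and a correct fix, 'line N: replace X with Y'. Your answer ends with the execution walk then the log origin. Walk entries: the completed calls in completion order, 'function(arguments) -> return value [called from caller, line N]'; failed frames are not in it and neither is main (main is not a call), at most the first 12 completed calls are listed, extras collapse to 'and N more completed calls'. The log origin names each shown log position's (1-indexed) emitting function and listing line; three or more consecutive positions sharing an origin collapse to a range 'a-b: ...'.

Answer: the defect is in trim_outliers at line 6.
Core observation: The earliest visible damage is log position 5 — 'located slot 5' rather than the intended 'located slot 2'.
Crash: probe_limits, line 12, IndexError.
Call chain: main -> probe_limits([3, 3, 5, 4, 4], 5) (called at line 37).
First divergence: position 5; shown 'located slot 5' vs intended 'located slot 2'.
Intended log window:
  3: trim_outliers start: n=5 cutoff=5
  4: hit index 2
  5: located slot 2
  6: stage result 15
Execution walk:
  trim_outliers([3, 3, 5, 4, 4], 5) -> 5  [called from probe_limits, line 10]
Log line origins:
  1: logged in main at line 36
  2: logged in probe_limits at line 9
  3: logged in trim_outliers at line 2
  4: logged in trim_outliers at line 5
  5: logged in probe_limits at line 11
A correct fix: line 6: replace `pos` with `slot`.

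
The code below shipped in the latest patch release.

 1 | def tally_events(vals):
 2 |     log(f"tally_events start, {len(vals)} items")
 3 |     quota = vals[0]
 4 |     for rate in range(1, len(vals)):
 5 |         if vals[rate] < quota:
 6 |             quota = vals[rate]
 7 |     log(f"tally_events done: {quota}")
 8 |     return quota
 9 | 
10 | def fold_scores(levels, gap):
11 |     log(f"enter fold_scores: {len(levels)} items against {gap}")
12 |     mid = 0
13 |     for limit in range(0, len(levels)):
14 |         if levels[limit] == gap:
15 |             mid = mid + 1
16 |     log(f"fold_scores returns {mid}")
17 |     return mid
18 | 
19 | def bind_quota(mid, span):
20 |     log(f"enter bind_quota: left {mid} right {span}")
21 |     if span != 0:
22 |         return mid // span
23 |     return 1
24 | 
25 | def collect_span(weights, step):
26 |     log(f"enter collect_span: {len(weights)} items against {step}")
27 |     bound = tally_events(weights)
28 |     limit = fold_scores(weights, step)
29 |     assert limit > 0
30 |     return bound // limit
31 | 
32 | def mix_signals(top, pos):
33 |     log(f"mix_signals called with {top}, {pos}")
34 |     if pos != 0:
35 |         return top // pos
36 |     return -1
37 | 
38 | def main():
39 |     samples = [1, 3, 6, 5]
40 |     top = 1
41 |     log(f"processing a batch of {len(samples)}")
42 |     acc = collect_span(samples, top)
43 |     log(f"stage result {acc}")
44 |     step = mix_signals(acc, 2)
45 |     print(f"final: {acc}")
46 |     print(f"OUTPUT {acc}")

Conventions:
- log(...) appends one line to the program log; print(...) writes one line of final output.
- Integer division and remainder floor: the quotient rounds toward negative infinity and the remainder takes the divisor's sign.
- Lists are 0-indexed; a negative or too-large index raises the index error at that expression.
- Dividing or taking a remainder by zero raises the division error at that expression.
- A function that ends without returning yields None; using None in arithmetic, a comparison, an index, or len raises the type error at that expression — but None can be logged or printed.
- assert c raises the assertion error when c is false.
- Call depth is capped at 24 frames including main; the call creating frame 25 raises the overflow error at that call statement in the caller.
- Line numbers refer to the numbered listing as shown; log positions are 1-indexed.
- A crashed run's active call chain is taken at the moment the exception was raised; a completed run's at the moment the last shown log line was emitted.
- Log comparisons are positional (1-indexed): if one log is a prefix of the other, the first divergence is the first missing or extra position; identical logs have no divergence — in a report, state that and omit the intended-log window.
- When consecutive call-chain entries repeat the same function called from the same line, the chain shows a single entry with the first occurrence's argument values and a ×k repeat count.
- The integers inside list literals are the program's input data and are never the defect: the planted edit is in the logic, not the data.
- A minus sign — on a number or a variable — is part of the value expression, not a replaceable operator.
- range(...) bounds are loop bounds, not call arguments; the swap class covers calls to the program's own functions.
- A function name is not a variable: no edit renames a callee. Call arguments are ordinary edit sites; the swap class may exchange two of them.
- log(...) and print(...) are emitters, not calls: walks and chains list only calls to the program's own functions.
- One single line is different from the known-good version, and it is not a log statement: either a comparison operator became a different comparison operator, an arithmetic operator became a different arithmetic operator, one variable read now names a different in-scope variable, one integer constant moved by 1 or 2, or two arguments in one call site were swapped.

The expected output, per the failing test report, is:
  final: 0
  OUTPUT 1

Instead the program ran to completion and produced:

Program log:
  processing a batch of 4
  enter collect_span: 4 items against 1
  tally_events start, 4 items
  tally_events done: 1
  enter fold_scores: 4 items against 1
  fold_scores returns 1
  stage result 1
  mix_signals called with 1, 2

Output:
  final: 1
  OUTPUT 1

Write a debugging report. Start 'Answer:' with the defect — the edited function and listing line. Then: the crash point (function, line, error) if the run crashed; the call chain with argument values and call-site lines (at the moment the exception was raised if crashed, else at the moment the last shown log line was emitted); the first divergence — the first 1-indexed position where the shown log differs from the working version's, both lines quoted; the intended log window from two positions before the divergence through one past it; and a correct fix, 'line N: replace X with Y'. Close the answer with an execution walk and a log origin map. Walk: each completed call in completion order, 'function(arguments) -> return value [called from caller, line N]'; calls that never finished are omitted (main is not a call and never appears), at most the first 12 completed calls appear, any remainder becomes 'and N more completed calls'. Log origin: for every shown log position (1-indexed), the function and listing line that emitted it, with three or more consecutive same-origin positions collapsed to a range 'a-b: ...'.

Answer: the defect is in main at line 45.
Key fact: The logs agree in full; only the final output differs.
Call chain: main -> mix_signals(1, 2) (called at line 44).
First divergence: there is none — every log position agrees.
Execution walk:
  tally_events([1, 3, 6, 5]) -> 1  [called from collect_span, line 27]
  fold_scores([1, 3, 6, 5], 1) -> 1  [called from collect_span, line 28]
  collect_span([1, 3, 6, 5], 1) -> 1  [called from main, line 42]
  mix_signals(1, 2) -> 0  [called from main, line 44]
Log origins:
  1: logged in main at line 41
  2: logged in collect_span at line 26
  3: logged in tally_events at line 2
  4: logged in tally_events at line 7
  5: logged in fold_scores at line 11
  6: logged in fold_scores at line 16
  7: logged in main at line 43
  8: logged in mix_signals at line 33
A correct fix: line 45: replace `acc` with `step`.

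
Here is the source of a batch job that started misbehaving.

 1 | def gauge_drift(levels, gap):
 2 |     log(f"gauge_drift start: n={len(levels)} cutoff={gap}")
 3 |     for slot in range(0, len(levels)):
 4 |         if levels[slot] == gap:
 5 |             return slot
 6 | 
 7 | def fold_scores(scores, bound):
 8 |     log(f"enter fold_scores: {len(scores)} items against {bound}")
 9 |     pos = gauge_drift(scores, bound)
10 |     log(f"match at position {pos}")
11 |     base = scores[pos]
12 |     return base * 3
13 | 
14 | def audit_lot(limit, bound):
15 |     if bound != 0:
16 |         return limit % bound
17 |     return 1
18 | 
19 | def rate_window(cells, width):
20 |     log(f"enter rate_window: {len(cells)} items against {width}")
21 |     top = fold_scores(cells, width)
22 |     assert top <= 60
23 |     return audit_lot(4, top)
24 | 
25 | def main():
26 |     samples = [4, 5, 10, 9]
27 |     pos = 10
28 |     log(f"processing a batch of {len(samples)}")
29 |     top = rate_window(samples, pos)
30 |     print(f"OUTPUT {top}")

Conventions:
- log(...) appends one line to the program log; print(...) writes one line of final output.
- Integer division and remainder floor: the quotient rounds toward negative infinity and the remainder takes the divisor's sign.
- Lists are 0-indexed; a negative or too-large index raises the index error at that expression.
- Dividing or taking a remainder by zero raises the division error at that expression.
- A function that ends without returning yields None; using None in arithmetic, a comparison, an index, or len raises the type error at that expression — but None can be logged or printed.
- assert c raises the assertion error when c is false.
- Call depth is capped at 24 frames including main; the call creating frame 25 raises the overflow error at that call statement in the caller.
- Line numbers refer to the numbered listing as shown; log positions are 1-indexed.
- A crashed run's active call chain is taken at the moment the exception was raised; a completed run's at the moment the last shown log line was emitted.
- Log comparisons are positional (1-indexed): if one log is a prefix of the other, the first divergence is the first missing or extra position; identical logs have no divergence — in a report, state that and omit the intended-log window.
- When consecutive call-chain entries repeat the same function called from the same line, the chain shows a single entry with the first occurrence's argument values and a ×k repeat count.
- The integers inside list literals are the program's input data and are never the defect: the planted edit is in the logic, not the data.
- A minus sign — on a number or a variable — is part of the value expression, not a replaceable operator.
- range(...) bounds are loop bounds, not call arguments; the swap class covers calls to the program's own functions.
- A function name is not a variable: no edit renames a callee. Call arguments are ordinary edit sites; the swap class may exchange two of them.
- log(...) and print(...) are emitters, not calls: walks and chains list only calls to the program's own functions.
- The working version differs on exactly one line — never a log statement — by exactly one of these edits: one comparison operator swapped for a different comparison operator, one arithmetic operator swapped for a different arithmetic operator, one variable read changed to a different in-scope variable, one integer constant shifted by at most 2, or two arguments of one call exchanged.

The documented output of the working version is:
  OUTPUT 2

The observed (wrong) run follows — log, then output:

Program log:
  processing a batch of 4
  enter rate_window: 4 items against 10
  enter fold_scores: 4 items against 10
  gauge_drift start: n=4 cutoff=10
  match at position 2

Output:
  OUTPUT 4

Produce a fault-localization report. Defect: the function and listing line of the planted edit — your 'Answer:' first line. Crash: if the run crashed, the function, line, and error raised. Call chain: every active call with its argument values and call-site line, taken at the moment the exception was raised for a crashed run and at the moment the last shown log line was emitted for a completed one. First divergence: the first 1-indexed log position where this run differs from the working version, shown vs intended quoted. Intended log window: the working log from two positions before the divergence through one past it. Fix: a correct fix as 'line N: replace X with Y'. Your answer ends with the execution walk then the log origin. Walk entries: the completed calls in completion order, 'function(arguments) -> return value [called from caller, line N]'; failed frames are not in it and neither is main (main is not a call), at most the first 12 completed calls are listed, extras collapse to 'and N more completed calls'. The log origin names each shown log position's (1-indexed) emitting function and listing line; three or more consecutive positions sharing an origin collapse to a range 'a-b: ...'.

Answer: the defect is in rate_window at line 23.
Core observation: The logs agree in full; only the final output differs.
Call chain: main -> rate_window([4, 5, 10, 9], 10) (called at line 29) -> fold_scores([4, 5, 10, 9], 10) (called at line 21).
First divergence: none; the two logs match at every position.
Execution walk:
  gauge_drift([4, 5, 10, 9], 10) -> 2  [called from fold_scores, line 9]
  fold_scores([4, 5, 10, 9], 10) -> 30  [called from rate_window, line 21]
  audit_lot(4, 30) -> 4  [called from rate_window, line 23]
  rate_window([4, 5, 10, 9], 10) -> 4  [called from main, line 29]
Log origins:
  1: emitted by main (line 28)
  2: emitted by rate_window (line 20)
  3: emitted by fold_scores (line 8)
  4: emitted by gauge_drift (line 2)
  5: emitted by fold_scores (line 10)
A correct fix: line 23: replace `audit_lot(4, top)` with `audit_lot(top, 4)`.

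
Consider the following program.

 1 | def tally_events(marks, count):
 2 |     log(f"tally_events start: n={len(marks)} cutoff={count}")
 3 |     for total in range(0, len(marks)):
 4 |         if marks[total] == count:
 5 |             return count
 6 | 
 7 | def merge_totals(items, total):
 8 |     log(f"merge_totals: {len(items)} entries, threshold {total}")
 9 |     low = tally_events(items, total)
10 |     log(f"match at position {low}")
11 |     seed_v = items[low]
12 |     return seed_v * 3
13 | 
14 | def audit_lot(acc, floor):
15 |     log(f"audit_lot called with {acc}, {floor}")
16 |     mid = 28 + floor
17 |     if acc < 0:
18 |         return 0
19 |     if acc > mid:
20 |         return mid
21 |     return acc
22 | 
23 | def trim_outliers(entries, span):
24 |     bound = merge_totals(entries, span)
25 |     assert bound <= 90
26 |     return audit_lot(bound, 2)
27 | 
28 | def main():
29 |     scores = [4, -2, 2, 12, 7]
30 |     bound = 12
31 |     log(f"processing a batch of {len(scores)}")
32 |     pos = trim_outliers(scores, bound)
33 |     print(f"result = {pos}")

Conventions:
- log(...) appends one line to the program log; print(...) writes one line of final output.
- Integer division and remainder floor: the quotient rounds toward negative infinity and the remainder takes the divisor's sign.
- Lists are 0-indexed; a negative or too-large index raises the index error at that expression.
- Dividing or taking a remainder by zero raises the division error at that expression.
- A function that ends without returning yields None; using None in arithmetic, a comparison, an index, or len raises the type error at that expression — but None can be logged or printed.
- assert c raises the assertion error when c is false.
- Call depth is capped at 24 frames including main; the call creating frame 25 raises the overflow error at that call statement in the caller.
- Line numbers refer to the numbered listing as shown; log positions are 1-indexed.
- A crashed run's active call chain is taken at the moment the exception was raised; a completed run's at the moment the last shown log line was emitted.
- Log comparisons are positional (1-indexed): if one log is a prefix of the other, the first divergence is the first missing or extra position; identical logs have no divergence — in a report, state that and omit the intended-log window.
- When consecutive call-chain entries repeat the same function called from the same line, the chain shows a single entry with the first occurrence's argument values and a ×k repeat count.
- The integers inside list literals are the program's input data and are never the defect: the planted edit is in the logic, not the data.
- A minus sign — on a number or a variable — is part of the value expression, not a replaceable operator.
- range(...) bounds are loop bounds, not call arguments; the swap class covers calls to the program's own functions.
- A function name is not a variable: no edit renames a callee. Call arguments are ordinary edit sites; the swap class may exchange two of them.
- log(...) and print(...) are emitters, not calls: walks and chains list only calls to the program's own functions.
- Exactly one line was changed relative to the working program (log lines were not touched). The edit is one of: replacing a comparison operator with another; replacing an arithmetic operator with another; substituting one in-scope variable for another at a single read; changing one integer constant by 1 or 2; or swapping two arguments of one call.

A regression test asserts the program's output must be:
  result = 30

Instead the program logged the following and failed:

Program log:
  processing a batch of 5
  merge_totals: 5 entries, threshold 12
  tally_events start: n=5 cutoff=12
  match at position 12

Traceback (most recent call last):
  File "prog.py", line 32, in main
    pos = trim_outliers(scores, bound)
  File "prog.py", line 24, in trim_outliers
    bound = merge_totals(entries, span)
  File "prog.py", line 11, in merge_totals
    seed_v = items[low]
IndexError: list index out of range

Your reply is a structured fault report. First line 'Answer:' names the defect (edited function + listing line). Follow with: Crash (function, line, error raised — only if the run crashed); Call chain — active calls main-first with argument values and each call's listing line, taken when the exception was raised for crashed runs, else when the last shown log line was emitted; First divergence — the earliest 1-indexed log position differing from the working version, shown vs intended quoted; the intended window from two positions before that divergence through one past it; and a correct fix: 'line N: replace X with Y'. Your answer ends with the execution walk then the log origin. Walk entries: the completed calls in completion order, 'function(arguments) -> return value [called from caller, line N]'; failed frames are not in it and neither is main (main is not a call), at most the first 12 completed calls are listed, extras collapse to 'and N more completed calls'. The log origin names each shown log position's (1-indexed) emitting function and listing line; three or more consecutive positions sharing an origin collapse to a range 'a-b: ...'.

Answer: the defect is in tally_events at line 5.
Key observation: Log line 4 is where behavior first shows: 'match at position 12' appears instead of 'match at position 3'.
Crash: merge_totals, line 11, IndexError.
Call chain: main -> trim_outliers([4, -2, 2, 12, 7], 12) (called at line 32) -> merge_totals([4, -2, 2, 12, 7], 12) (called at line 24).
First divergence: at position 4 the run shows 'match at position 12' where the working version logs 'match at position 3'.
Intended log window:
  2: merge_totals: 5 entries, threshold 12
  3: tally_events start: n=5 cutoff=12
  4: match at position 3
  5: audit_lot called with 36, 2
Execution walk:
  tally_events([4, -2, 2, 12, 7], 12) -> 12  [called from merge_totals, line 9]
Origin of each log line:
  1: from main, line 31
  2: from merge_totals, line 8
  3: from tally_events, line 2
  4: from merge_totals, line 10
A correct fix: line 5: replace `count` with `total`.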